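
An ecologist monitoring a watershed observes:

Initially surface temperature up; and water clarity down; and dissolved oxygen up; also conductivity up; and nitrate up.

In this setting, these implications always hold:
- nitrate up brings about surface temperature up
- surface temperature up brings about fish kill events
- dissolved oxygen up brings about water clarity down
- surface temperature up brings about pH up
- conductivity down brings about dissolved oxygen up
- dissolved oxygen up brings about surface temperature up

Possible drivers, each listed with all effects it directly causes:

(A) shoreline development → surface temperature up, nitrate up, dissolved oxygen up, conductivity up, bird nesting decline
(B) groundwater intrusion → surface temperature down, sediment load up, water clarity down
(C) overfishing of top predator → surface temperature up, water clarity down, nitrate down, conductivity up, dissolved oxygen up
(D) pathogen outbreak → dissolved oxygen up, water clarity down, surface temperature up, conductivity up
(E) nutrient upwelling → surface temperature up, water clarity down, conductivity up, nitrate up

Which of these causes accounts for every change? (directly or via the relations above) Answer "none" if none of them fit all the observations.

Checking each candidate against the observations:
(A) shoreline development — surface temperature up yes; water clarity down yes (through dissolved oxygen up → water clarity down); dissolved oxygen up yes; conductivity up yes; nitrate up yes
(B) groundwater intrusion — fails on surface temperature up, dissolved oxygen up, conductivity up, nitrate up (predicts surface temperature down, not surface temperature up)
(C) overfishing of top predator — surface temperature up yes; water clarity down yes; dissolved oxygen up yes; conductivity up yes; nitrate up NO
(D) pathogen outbreak — surface temperature up yes; water clarity down yes; dissolved oxygen up yes; conductivity up yes; nitrate up NO
(E) nutrient upwelling — does not account for dissolved oxygen up
(A) alone accounts for all the evidence.

A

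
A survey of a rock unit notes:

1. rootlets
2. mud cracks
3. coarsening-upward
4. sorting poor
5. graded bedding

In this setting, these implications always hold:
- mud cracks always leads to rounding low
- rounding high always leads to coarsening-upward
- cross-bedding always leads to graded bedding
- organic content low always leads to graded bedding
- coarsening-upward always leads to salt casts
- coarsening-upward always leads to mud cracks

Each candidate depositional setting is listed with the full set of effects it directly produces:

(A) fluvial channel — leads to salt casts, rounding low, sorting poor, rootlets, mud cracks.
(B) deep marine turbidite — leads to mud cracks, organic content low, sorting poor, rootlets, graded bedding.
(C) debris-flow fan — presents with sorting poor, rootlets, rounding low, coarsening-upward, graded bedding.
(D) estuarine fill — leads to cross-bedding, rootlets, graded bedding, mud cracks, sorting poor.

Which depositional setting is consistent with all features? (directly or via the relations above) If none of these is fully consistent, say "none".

Testing each hypothesis:
(A) fluvial channel — does not account for coarsening-upward, graded bedding
(B) deep marine turbidite — does not account for coarsening-upward
(C) debris-flow fan — rootlets ✓; mud cracks ✓ (by coarsening-upward → mud cracks); coarsening-upward ✓; sorting poor ✓; graded bedding ✓
(D) estuarine fill — does not account for coarsening-upward
(C) alone accounts for all the evidence.

C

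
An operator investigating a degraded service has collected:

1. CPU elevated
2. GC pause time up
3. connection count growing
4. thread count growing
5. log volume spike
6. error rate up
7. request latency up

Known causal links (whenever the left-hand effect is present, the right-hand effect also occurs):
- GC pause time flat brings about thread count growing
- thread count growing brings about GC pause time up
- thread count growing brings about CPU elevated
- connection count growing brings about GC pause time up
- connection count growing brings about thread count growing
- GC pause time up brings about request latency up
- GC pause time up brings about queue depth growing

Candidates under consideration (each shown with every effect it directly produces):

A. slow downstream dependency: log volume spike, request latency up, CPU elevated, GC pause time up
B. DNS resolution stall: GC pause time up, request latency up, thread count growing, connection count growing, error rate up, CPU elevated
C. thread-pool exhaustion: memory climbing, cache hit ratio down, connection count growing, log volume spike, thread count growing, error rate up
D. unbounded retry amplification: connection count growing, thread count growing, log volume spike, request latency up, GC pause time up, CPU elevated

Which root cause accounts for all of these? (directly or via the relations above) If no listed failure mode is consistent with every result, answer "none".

C

Per-candidate check:
(A) slow downstream dependency — CPU elevated match; GC pause time up match; connection count growing miss; thread count growing miss; log volume spike match; error rate up miss; request latency up match
(B) DNS resolution stall — CPU elevated match; GC pause time up match; connection count growing match; thread count growing match; log volume spike miss; error rate up match; request latency up match
(C) thread-pool exhaustion — CPU elevated match (by thread count growing → CPU elevated); GC pause time up match (by connection count growing → GC pause time up); connection count growing match; thread count growing match; log volume spike match; error rate up match; request latency up match (by connection count growing → GC pause time up → request latency up)
(D) unbounded retry amplification — CPU elevated match; GC pause time up match; connection count growing match; thread count growing match; log volume spike match; error rate up miss; request latency up match
(C) is the only candidate with no mismatches.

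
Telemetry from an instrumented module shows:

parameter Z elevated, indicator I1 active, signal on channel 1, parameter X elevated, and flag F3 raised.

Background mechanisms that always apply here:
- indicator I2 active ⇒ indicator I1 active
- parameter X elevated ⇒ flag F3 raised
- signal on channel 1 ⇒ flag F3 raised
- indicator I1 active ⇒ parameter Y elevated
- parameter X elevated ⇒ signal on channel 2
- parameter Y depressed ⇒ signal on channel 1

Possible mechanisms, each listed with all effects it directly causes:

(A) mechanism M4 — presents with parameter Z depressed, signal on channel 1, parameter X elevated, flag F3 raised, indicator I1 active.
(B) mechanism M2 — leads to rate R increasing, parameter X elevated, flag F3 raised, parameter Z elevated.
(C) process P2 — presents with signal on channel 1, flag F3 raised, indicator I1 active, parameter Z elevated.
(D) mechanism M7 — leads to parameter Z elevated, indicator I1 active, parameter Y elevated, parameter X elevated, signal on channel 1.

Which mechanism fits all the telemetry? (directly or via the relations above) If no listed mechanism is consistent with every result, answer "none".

D

Checking each candidate against the observations:
(A) mechanism M4 — parameter Z elevated miss; indicator I1 active match; signal on channel 1 match; parameter X elevated match; flag F3 raised match
(B) mechanism M2 — parameter Z elevated match; indicator I1 active miss; signal on channel 1 miss; parameter X elevated match; flag F3 raised match
(C) process P2 — does not account for parameter X elevated
(D) mechanism M7 — parameter Z elevated match; indicator I1 active match; signal on channel 1 match; parameter X elevated match; flag F3 raised match (through signal on channel 1 → flag F3 raised)
(D) alone accounts for all the evidence.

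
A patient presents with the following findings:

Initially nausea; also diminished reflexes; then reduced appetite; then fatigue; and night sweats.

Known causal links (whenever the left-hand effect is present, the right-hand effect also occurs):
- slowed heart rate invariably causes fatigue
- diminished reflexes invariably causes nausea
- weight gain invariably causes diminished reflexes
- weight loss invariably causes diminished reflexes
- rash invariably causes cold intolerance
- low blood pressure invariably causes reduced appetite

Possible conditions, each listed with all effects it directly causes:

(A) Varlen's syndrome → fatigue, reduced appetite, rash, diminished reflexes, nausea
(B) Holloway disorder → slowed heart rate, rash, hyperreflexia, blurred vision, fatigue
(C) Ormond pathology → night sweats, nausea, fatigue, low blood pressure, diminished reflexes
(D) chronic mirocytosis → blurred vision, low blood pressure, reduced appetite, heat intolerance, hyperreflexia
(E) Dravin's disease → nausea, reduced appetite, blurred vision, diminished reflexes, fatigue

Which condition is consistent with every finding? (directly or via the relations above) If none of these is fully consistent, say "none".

For each candidate, compare predicted effects to what was observed:
(A) Varlen's syndrome — does not account for night sweats
(B) Holloway disorder — fails on nausea, diminished reflexes, reduced appetite, night sweats (predicts hyperreflexia, not diminished reflexes)
(C) Ormond pathology — accounts for every observation (reduced appetite via low blood pressure → reduced appetite)
(D) chronic mirocytosis — nausea ✗; diminished reflexes ✗; reduced appetite ✓; fatigue ✗; night sweats ✗
(E) Dravin's disease — does not account for night sweats
(C) alone accounts for all the evidence.

C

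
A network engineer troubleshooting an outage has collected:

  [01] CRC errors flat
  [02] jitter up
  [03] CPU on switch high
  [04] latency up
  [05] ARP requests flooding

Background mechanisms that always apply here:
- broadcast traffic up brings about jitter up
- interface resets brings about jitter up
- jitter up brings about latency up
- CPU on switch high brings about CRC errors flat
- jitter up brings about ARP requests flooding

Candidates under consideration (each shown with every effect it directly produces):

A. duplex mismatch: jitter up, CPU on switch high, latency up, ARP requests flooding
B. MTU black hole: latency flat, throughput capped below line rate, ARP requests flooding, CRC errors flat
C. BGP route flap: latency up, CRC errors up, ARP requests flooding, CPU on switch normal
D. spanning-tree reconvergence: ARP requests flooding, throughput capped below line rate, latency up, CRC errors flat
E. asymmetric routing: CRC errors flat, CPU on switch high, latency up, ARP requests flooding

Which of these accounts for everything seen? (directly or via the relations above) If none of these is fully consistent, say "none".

Per-candidate check:
(A) duplex mismatch — CRC errors flat yes (by CPU on switch high → CRC errors flat); jitter up yes; CPU on switch high yes; latency up yes; ARP requests flooding yes
(B) MTU black hole — CRC errors flat yes; jitter up NO; CPU on switch high NO; latency up NO; ARP requests flooding yes
(C) BGP route flap — fails on CRC errors flat, jitter up, CPU on switch high (predicts CRC errors up, not CRC errors flat; predicts CPU on switch normal, not CPU on switch high)
(D) spanning-tree reconvergence — CRC errors flat yes; jitter up NO; CPU on switch high NO; latency up yes; ARP requests flooding yes
(E) asymmetric routing — CRC errors flat yes; jitter up NO; CPU on switch high yes; latency up yes; ARP requests flooding yes
Only (A) is consistent with every observation.

A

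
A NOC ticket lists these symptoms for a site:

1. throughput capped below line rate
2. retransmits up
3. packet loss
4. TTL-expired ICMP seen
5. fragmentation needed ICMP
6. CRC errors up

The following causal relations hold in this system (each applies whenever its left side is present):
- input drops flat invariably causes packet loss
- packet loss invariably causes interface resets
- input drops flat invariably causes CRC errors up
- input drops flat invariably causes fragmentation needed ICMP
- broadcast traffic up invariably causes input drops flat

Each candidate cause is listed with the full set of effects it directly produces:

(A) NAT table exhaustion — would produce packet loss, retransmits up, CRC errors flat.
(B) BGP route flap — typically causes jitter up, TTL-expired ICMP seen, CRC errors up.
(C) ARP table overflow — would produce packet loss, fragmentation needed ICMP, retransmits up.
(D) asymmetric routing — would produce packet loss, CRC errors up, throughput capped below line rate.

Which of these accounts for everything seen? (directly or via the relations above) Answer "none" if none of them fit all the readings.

none

Per-candidate check:
(A) NAT table exhaustion — throughput capped below line rate -; retransmits up +; packet loss +; TTL-expired ICMP seen -; fragmentation needed ICMP -; CRC errors up -
(B) BGP route flap — does not account for throughput capped below line rate, retransmits up, packet loss, fragmentation needed ICMP
(C) ARP table overflow — does not account for throughput capped below line rate, TTL-expired ICMP seen, CRC errors up
(D) asymmetric routing — does not account for retransmits up, TTL-expired ICMP seen, fragmentation needed ICMP
No candidate is consistent with all observations.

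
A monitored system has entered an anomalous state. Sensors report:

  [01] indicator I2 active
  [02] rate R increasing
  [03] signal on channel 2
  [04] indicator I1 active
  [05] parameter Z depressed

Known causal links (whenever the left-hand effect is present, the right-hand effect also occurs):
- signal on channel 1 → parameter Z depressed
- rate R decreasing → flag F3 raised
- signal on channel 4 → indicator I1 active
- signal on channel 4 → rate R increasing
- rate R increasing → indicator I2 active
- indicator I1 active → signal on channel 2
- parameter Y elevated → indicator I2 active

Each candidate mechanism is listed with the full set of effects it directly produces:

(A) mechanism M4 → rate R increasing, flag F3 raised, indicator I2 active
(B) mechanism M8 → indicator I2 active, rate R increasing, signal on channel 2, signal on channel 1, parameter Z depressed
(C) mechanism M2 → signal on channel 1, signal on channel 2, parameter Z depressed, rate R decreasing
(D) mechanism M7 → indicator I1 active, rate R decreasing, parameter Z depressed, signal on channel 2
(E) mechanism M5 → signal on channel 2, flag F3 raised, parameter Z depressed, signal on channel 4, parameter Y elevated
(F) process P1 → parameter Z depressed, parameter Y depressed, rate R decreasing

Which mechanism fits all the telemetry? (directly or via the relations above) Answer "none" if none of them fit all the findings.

E

Per-candidate check:
(A) mechanism M4 — indicator I2 active yes; rate R increasing yes; signal on channel 2 NO; indicator I1 active NO; parameter Z depressed NO
(B) mechanism M8 — indicator I2 active yes; rate R increasing yes; signal on channel 2 yes; indicator I1 active NO; parameter Z depressed yes
(C) mechanism M2 — fails on indicator I2 active, rate R increasing, indicator I1 active (predicts rate R decreasing, not rate R increasing)
(D) mechanism M7 — indicator I2 active NO; rate R increasing NO; signal on channel 2 yes; indicator I1 active yes; parameter Z depressed yes
(E) mechanism M5 — accounts for every observation (indicator I2 active via parameter Y elevated → indicator I2 active)
(F) process P1 — fails on indicator I2 active, rate R increasing, signal on channel 2, indicator I1 active (predicts rate R decreasing, not rate R increasing)
(E) is the only candidate with no mismatches.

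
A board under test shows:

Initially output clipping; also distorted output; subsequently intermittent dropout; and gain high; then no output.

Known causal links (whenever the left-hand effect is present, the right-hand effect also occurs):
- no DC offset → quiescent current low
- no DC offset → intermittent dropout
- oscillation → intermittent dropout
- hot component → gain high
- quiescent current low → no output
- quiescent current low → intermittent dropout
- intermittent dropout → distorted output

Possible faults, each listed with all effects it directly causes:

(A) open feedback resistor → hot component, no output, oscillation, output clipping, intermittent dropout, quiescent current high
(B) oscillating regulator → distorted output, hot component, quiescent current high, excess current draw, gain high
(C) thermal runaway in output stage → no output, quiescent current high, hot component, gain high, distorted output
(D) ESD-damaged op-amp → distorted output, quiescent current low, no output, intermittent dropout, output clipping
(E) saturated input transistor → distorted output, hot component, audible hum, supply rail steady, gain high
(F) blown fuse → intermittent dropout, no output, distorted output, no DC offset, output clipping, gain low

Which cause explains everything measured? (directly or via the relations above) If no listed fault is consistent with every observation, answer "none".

Per-candidate check:
(A) open feedback resistor — output clipping +; distorted output + (by intermittent dropout → distorted output); intermittent dropout +; gain high + (by hot component → gain high); no output +
(B) oscillating regulator — does not account for output clipping, intermittent dropout, no output
(C) thermal runaway in output stage — output clipping -; distorted output +; intermittent dropout -; gain high +; no output +
(D) ESD-damaged op-amp — does not account for gain high
(E) saturated input transistor — does not account for output clipping, intermittent dropout, no output
(F) blown fuse — output clipping +; distorted output +; intermittent dropout +; gain high -; no output +
(A) alone accounts for all the evidence.

A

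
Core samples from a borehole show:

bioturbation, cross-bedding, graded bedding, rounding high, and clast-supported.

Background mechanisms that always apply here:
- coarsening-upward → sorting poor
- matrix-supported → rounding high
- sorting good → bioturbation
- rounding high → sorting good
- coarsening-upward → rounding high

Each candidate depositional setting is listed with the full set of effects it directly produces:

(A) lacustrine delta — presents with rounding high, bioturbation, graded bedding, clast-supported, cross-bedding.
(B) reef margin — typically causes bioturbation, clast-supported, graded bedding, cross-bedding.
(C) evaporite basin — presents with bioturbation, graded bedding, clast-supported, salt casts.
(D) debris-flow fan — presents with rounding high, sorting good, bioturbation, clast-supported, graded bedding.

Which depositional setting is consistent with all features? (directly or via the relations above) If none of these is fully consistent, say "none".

A

Per-candidate check:
(A) lacustrine delta — accounts for every observation
(B) reef margin — bioturbation yes; cross-bedding yes; graded bedding yes; rounding high NO; clast-supported yes
(C) evaporite basin — bioturbation yes; cross-bedding NO; graded bedding yes; rounding high NO; clast-supported yes
(D) debris-flow fan — does not account for cross-bedding
(A) alone accounts for all the evidence.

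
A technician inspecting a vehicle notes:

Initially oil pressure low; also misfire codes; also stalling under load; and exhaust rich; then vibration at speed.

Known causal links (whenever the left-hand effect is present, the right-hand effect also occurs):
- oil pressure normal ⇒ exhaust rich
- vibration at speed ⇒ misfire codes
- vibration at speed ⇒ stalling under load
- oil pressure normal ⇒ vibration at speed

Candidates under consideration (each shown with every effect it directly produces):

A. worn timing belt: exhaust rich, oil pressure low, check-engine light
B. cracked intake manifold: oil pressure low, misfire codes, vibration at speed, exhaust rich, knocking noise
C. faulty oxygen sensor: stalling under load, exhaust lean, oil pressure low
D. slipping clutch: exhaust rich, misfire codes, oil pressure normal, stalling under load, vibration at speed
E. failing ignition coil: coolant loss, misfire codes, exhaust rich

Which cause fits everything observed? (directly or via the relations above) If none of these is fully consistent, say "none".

Checking each candidate against the observations:
(A) worn timing belt — oil pressure low match; misfire codes miss; stalling under load miss; exhaust rich match; vibration at speed miss
(B) cracked intake manifold — accounts for every observation (stalling under load through vibration at speed → stalling under load)
(C) faulty oxygen sensor — fails on misfire codes, exhaust rich, vibration at speed (predicts exhaust lean, not exhaust rich)
(D) slipping clutch — oil pressure low miss; misfire codes match; stalling under load match; exhaust rich match; vibration at speed match
(E) failing ignition coil — does not account for oil pressure low, stalling under load, vibration at speed
Only (B) is consistent with every observation.

B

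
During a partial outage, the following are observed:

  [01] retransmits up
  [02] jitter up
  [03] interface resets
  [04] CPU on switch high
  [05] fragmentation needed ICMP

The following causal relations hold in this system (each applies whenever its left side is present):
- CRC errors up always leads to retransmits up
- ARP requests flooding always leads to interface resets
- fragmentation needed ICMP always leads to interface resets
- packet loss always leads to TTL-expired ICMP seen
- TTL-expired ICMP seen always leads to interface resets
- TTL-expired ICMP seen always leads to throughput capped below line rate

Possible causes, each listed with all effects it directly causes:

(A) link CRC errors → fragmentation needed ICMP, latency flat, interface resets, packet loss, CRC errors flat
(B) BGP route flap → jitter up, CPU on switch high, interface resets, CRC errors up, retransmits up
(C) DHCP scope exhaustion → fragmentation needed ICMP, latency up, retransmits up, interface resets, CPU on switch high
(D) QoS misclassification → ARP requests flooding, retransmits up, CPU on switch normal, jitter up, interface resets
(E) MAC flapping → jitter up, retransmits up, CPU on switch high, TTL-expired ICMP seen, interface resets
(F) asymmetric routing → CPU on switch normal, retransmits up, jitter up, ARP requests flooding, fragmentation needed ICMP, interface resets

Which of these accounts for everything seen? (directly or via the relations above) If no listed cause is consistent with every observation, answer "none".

Testing each hypothesis:
(A) link CRC errors — does not account for retransmits up, jitter up, CPU on switch high
(B) BGP route flap — does not account for fragmentation needed ICMP
(C) DHCP scope exhaustion — does not account for jitter up
(D) QoS misclassification — fails on CPU on switch high, fragmentation needed ICMP (predicts CPU on switch normal, not CPU on switch high)
(E) MAC flapping — does not account for fragmentation needed ICMP
(F) asymmetric routing — fails on CPU on switch high (predicts CPU on switch normal, not CPU on switch high)
Every candidate fails on at least one observation.

none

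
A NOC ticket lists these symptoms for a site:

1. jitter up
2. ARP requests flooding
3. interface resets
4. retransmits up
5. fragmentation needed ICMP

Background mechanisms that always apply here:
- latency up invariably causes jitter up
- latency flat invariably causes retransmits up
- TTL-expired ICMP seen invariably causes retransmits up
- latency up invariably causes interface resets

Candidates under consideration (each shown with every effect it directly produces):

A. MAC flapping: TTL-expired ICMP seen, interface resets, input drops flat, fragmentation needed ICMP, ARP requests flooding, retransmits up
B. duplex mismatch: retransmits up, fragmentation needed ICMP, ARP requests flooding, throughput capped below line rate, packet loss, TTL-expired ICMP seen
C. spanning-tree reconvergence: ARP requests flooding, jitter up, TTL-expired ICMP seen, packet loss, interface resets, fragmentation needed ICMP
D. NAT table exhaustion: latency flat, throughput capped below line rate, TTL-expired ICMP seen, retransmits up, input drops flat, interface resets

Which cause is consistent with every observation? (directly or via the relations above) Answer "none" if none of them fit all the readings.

C

Per-candidate check:
(A) MAC flapping — does not account for jitter up
(B) duplex mismatch — jitter up -; ARP requests flooding +; interface resets -; retransmits up +; fragmentation needed ICMP +
(C) spanning-tree reconvergence — accounts for every observation (retransmits up via TTL-expired ICMP seen → retransmits up)
(D) NAT table exhaustion — jitter up -; ARP requests flooding -; interface resets +; retransmits up +; fragmentation needed ICMP -
Only (C) is consistent with every observation.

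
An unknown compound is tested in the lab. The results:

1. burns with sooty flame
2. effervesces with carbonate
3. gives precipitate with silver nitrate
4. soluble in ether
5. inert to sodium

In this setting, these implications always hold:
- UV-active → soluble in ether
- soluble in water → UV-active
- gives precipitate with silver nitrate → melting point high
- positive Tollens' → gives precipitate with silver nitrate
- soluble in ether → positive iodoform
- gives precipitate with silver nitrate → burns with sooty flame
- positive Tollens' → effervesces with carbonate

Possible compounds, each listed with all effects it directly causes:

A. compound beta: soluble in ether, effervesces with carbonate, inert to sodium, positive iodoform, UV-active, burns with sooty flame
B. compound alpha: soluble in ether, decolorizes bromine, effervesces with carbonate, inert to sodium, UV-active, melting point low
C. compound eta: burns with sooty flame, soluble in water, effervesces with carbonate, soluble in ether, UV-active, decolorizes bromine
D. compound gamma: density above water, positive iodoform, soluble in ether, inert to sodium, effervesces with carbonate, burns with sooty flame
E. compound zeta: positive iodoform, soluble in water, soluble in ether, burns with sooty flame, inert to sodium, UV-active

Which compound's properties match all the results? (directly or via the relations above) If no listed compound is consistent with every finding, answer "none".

none

Per-candidate check:
(A) compound beta — does not account for gives precipitate with silver nitrate
(B) compound alpha — does not account for burns with sooty flame, gives precipitate with silver nitrate
(C) compound eta — does not account for gives precipitate with silver nitrate, inert to sodium
(D) compound gamma — burns with sooty flame +; effervesces with carbonate +; gives precipitate with silver nitrate -; soluble in ether +; inert to sodium +
(E) compound zeta — burns with sooty flame +; effervesces with carbonate -; gives precipitate with silver nitrate -; soluble in ether +; inert to sodium +
None of the listed candidates fits everything.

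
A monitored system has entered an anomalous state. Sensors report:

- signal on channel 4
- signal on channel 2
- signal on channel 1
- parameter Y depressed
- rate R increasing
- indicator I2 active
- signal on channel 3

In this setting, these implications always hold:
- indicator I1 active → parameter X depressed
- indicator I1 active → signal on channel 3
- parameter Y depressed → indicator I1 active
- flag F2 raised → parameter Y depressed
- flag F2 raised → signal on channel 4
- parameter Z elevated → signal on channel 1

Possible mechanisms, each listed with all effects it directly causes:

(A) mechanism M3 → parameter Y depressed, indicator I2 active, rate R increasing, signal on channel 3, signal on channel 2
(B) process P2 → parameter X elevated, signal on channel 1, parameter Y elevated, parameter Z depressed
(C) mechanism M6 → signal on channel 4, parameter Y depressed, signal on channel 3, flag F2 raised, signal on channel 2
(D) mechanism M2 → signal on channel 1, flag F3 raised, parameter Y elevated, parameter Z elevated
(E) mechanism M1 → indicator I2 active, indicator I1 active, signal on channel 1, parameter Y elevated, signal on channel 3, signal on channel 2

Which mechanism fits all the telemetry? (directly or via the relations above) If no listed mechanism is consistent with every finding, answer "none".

Testing each hypothesis:
(A) mechanism M3 — does not account for signal on channel 4, signal on channel 1
(B) process P2 — signal on channel 4 NO; signal on channel 2 NO; signal on channel 1 yes; parameter Y depressed NO; rate R increasing NO; indicator I2 active NO; signal on channel 3 NO
(C) mechanism M6 — does not account for signal on channel 1, rate R increasing, indicator I2 active
(D) mechanism M2 — fails on signal on channel 4, signal on channel 2, parameter Y depressed, rate R increasing, indicator I2 active, signal on channel 3 (predicts parameter Y elevated, not parameter Y depressed)
(E) mechanism M1 — signal on channel 4 NO; signal on channel 2 yes; signal on channel 1 yes; parameter Y depressed NO; rate R increasing NO; indicator I2 active yes; signal on channel 3 yes
None of the listed candidates fits everything.

none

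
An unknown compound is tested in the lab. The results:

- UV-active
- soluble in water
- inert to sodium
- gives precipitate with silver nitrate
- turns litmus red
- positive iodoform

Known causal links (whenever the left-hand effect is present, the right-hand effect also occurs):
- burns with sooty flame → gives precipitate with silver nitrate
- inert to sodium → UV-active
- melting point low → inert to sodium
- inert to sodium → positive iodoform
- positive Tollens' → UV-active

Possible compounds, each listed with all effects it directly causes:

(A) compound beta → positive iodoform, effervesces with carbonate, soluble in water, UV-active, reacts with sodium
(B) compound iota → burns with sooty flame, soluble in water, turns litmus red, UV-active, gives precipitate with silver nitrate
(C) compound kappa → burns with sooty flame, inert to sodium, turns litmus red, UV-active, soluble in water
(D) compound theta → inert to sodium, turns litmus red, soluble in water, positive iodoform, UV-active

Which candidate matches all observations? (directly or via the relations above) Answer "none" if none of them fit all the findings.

Testing each hypothesis:
(A) compound beta — UV-active yes; soluble in water yes; inert to sodium NO; gives precipitate with silver nitrate NO; turns litmus red NO; positive iodoform yes
(B) compound iota — UV-active yes; soluble in water yes; inert to sodium NO; gives precipitate with silver nitrate yes; turns litmus red yes; positive iodoform NO
(C) compound kappa — accounts for every observation (gives precipitate with silver nitrate via burns with sooty flame → gives precipitate with silver nitrate)
(D) compound theta — UV-active yes; soluble in water yes; inert to sodium yes; gives precipitate with silver nitrate NO; turns litmus red yes; positive iodoform yes
(C) alone accounts for all the evidence.

C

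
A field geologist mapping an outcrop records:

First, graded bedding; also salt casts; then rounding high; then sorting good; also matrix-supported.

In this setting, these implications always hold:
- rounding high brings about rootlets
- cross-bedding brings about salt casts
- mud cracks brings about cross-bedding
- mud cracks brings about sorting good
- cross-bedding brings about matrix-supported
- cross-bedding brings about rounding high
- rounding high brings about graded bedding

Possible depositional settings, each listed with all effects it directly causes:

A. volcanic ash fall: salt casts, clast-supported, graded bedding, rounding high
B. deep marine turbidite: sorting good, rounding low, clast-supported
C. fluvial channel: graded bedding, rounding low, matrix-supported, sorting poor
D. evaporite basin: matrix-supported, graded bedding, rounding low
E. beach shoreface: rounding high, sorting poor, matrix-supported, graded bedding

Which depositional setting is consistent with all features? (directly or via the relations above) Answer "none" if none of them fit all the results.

Checking each candidate against the observations:
(A) volcanic ash fall — fails on sorting good, matrix-supported (predicts clast-supported, not matrix-supported)
(B) deep marine turbidite — graded bedding NO; salt casts NO; rounding high NO; sorting good yes; matrix-supported NO
(C) fluvial channel — graded bedding yes; salt casts NO; rounding high NO; sorting good NO; matrix-supported yes
(D) evaporite basin — fails on salt casts, rounding high, sorting good (predicts rounding low, not rounding high)
(E) beach shoreface — graded bedding yes; salt casts NO; rounding high yes; sorting good NO; matrix-supported yes
No candidate is consistent with all observations.

none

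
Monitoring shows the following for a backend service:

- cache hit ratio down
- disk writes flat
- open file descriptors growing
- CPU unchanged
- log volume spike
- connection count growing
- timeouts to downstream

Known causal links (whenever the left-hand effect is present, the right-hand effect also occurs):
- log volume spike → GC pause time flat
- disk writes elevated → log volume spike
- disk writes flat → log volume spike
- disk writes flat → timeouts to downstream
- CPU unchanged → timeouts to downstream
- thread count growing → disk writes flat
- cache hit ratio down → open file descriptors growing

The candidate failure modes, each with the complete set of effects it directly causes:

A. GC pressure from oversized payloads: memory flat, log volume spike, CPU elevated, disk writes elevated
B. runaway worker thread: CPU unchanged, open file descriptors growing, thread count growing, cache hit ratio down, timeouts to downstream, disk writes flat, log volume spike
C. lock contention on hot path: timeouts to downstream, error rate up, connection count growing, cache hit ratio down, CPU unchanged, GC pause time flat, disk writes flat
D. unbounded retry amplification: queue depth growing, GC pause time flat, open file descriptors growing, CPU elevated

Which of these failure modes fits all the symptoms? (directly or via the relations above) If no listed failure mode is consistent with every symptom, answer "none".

C

Testing each hypothesis:
(A) GC pressure from oversized payloads — cache hit ratio down ✗; disk writes flat ✗; open file descriptors growing ✗; CPU unchanged ✗; log volume spike ✓; connection count growing ✗; timeouts to downstream ✗
(B) runaway worker thread — does not account for connection count growing
(C) lock contention on hot path — accounts for every observation (open file descriptors growing through cache hit ratio down → open file descriptors growing)
(D) unbounded retry amplification — cache hit ratio down ✗; disk writes flat ✗; open file descriptors growing ✓; CPU unchanged ✗; log volume spike ✗; connection count growing ✗; timeouts to downstream ✗
(C) is the only candidate with no mismatches.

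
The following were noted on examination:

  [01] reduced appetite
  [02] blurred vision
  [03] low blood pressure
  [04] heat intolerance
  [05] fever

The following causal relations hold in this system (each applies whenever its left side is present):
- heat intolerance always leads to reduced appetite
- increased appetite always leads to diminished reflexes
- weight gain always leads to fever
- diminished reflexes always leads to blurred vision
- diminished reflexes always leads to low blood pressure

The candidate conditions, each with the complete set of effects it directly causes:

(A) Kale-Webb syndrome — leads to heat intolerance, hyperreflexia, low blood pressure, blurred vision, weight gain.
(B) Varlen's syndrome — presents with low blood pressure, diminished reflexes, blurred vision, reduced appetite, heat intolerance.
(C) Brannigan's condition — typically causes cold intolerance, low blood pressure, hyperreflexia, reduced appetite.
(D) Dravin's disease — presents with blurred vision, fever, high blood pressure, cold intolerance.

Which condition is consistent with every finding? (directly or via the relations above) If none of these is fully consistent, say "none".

A

Checking each candidate against the observations:
(A) Kale-Webb syndrome — accounts for every observation (reduced appetite via heat intolerance → reduced appetite)
(B) Varlen's syndrome — does not account for fever
(C) Brannigan's condition — reduced appetite yes; blurred vision NO; low blood pressure yes; heat intolerance NO; fever NO
(D) Dravin's disease — reduced appetite NO; blurred vision yes; low blood pressure NO; heat intolerance NO; fever yes
(A) alone accounts for all the evidence.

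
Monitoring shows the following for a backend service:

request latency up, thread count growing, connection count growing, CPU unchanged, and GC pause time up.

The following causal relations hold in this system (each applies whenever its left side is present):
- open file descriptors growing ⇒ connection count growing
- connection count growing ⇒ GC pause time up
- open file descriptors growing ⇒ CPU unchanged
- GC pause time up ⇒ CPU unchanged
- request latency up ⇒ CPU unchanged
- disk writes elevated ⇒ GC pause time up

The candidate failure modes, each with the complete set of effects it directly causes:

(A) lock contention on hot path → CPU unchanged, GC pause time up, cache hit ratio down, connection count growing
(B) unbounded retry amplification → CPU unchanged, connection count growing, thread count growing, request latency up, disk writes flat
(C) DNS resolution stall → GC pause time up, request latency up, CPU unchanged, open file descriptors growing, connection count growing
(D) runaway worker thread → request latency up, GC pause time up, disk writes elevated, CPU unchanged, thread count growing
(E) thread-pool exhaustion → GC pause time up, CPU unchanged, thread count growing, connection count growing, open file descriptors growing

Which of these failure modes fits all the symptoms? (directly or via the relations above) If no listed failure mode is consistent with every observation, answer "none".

B

Per-candidate check:
(A) lock contention on hot path — request latency up -; thread count growing -; connection count growing +; CPU unchanged +; GC pause time up +
(B) unbounded retry amplification — accounts for every observation (GC pause time up by connection count growing → GC pause time up)
(C) DNS resolution stall — does not account for thread count growing
(D) runaway worker thread — request latency up +; thread count growing +; connection count growing -; CPU unchanged +; GC pause time up +
(E) thread-pool exhaustion — does not account for request latency up
Only (B) is consistent with every observation.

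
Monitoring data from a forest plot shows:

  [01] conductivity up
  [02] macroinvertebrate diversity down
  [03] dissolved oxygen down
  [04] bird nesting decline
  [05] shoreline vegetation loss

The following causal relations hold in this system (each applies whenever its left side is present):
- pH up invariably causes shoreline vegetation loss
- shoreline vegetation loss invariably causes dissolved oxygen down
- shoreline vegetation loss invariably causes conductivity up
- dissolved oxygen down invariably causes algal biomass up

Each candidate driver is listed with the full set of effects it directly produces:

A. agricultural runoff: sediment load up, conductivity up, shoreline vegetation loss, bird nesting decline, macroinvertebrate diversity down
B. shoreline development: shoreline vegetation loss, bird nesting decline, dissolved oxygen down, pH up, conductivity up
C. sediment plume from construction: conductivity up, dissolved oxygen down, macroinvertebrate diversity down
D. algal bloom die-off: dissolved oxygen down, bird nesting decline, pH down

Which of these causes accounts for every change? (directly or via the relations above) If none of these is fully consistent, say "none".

Per-candidate check:
(A) agricultural runoff — conductivity up +; macroinvertebrate diversity down +; dissolved oxygen down + (through shoreline vegetation loss → dissolved oxygen down); bird nesting decline +; shoreline vegetation loss +
(B) shoreline development — does not account for macroinvertebrate diversity down
(C) sediment plume from construction — conductivity up +; macroinvertebrate diversity down +; dissolved oxygen down +; bird nesting decline -; shoreline vegetation loss -
(D) algal bloom die-off — conductivity up -; macroinvertebrate diversity down -; dissolved oxygen down +; bird nesting decline +; shoreline vegetation loss -
(A) is the only candidate with no mismatches.

A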